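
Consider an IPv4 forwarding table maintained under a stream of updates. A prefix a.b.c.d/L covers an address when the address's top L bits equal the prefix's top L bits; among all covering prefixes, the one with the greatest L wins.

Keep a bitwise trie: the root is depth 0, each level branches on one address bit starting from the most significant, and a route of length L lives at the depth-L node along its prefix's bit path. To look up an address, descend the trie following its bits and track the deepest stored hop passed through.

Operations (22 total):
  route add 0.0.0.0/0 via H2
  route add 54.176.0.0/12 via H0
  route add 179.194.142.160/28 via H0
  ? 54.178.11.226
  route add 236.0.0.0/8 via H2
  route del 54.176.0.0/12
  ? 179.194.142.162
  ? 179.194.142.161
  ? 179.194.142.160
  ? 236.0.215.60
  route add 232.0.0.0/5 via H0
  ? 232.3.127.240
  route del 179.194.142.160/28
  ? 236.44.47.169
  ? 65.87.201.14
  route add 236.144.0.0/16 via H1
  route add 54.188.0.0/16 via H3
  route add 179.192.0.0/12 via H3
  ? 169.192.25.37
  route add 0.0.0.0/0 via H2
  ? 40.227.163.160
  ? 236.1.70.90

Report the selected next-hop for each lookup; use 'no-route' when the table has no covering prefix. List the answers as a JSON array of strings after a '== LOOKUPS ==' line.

Trace:
  add 0.0.0.0/0 -> H2 at depth 0
  add 54.176.0.0/12 -> H0 at depth 12
  add 179.194.142.160/28 -> H0 at depth 28
  ? 54.178.11.226  path d0:H2→d1:-→d2:-→d3:-→d4:-→d5:-→d6:-→d7:-→d8:-→d9:-→d10:-→d11:-→d12:H0  best=H0
  add 236.0.0.0/8 -> H2 at depth 8
  - 54.176.0.0/12 clear@12
  ? 179.194.142.162  path d0:H2→d1:-→d2:-→d3:-→d4:-→d5:-→d6:-→d7:-→d8:-→d9:-→d10:-→d11:-→d12:-→d13:-→d14:-→d15:-→d16:-→d17:-→d18:-→d19:-→d20:-→d21:-→d22:-→d23:-→d24:-→d25:-→d26:-→d27:-→d28:H0  best=H0
  ? 179.194.142.161  path d0:H2→d1:-→d2:-→d3:-→d4:-→d5:-→d6:-→d7:-→d8:-→d9:-→d10:-→d11:-→d12:-→d13:-→d14:-→d15:-→d16:-→d17:-→d18:-→d19:-→d20:-→d21:-→d22:-→d23:-→d24:-→d25:-→d26:-→d27:-→d28:H0  best=H0
  ? 179.194.142.160  path d0:H2→d1:-→d2:-→d3:-→d4:-→d5:-→d6:-→d7:-→d8:-→d9:-→d10:-→d11:-→d12:-→d13:-→d14:-→d15:-→d16:-→d17:-→d18:-→d19:-→d20:-→d21:-→d22:-→d23:-→d24:-→d25:-→d26:-→d27:-→d28:H0  best=H0
  ? 236.0.215.60  path d0:H2→d1:-→d2:-→d3:-→d4:-→d5:-→d6:-→d7:-→d8:H2  best=H2
  add 232.0.0.0/5 -> H0 at depth 5
  ? 232.3.127.240  path d0:H2→d1:-→d2:-→d3:-→d4:-→d5:H0  best=H0
  - 179.194.142.160/28 clear@28
  ? 236.44.47.169  path d0:H2→d1:-→d2:-→d3:-→d4:-→d5:H0→d6:-→d7:-→d8:H2  best=H2
  ? 65.87.201.14  path d0:H2→d1:-  best=H2
  add 236.144.0.0/16 -> H1 at depth 16
  add 54.188.0.0/16 -> H3 at depth 16
  add 179.192.0.0/12 -> H3 at depth 12
  ? 169.192.25.37  path d0:H2→d1:-→d2:-→d3:-  best=H2
  add 0.0.0.0/0 -> H2 at depth 0
  ? 40.227.163.160  path d0:H2→d1:-→d2:-→d3:-  best=H2
  ? 236.1.70.90  path d0:H2→d1:-→d2:-→d3:-→d4:-→d5:H0→d6:-→d7:-→d8:H2  best=H2

== LOOKUPS ==
["H0","H0","H0","H0","H2","H0","H2","H2","H2","H2","H2"]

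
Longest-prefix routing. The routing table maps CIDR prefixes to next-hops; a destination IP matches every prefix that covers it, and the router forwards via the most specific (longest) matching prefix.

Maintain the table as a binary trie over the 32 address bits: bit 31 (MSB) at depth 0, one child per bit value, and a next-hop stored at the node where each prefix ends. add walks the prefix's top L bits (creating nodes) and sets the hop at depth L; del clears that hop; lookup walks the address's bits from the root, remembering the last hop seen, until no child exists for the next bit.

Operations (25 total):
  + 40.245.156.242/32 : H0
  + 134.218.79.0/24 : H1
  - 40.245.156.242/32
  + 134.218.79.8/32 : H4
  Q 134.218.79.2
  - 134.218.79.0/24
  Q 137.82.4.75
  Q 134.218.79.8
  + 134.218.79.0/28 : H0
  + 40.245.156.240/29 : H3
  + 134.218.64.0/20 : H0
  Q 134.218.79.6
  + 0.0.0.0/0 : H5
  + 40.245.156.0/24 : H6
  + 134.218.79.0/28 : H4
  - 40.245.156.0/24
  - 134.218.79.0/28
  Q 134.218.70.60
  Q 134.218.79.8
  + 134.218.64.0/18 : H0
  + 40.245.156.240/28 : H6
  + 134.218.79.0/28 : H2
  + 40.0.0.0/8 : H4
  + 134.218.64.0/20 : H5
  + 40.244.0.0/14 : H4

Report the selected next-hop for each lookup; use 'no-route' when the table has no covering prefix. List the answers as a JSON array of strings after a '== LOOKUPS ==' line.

Apply in order:
  + 40.245.156.242/32 (H0) depth=32
  + 134.218.79.0/24 (H1) depth=24
  del 40.245.156.242/32 (clear depth 32)
  + 134.218.79.8/32 (H4) depth=32
  lookup 134.218.79.2: bits 1000011011011010010011110000 walk d0:-→d1:-→d2:-→d3:-→d4:-→d5:-→d6:-→d7:-→d8:-→d9:-→d10:-→d11:-→d12:-→d13:-→d14:-→d15:-→d16:-→d17:-→d18:-→d19:-→d20:-→d21:-→d22:-→d23:-→d24:H1→d25:-→d26:-→d27:-→d28:- -> H1
  del 134.218.79.0/24 (clear depth 24)
  lookup 137.82.4.75: bits 1000 walk d0:-→d1:-→d2:-→d3:-→d4:- -> no-route
  lookup 134.218.79.8: bits 10000110110110100100111100001000 walk d0:-→d1:-→d2:-→d3:-→d4:-→d5:-→d6:-→d7:-→d8:-→d9:-→d10:-→d11:-→d12:-→d13:-→d14:-→d15:-→d16:-→d17:-→d18:-→d19:-→d20:-→d21:-→d22:-→d23:-→d24:-→d25:-→d26:-→d27:-→d28:-→d29:-→d30:-→d31:-→d32:H4 -> H4
  + 134.218.79.0/28 (H0) depth=28
  + 40.245.156.240/29 (H3) depth=29
  + 134.218.64.0/20 (H0) depth=20
  lookup 134.218.79.6: bits 1000011011011010010011110000 walk d0:-→d1:-→d2:-→d3:-→d4:-→d5:-→d6:-→d7:-→d8:-→d9:-→d10:-→d11:-→d12:-→d13:-→d14:-→d15:-→d16:-→d17:-→d18:-→d19:-→d20:H0→d21:-→d22:-→d23:-→d24:-→d25:-→d26:-→d27:-→d28:H0 -> H0
  + 0.0.0.0/0 (H5) depth=0
  + 40.245.156.0/24 (H6) depth=24
  + 134.218.79.0/28 (H4) depth=28
  del 40.245.156.0/24 (clear depth 24)
  del 134.218.79.0/28 (clear depth 28)
  lookup 134.218.70.60: bits 10000110110110100100 walk d0:H5→d1:-→d2:-→d3:-→d4:-→d5:-→d6:-→d7:-→d8:-→d9:-→d10:-→d11:-→d12:-→d13:-→d14:-→d15:-→d16:-→d17:-→d18:-→d19:-→d20:H0 -> H0
  lookup 134.218.79.8: bits 10000110110110100100111100001000 walk d0:H5→d1:-→d2:-→d3:-→d4:-→d5:-→d6:-→d7:-→d8:-→d9:-→d10:-→d11:-→d12:-→d13:-→d14:-→d15:-→d16:-→d17:-→d18:-→d19:-→d20:H0→d21:-→d22:-→d23:-→d24:-→d25:-→d26:-→d27:-→d28:-→d29:-→d30:-→d31:-→d32:H4 -> H4
  + 134.218.64.0/18 (H0) depth=18
  + 40.245.156.240/28 (H6) depth=28
  + 134.218.79.0/28 (H2) depth=28
  + 40.0.0.0/8 (H4) depth=8
  + 134.218.64.0/20 (H5) depth=20
  + 40.244.0.0/14 (H4) depth=14

== LOOKUPS ==
["H1","no-route","H4","H0","H0","H4"]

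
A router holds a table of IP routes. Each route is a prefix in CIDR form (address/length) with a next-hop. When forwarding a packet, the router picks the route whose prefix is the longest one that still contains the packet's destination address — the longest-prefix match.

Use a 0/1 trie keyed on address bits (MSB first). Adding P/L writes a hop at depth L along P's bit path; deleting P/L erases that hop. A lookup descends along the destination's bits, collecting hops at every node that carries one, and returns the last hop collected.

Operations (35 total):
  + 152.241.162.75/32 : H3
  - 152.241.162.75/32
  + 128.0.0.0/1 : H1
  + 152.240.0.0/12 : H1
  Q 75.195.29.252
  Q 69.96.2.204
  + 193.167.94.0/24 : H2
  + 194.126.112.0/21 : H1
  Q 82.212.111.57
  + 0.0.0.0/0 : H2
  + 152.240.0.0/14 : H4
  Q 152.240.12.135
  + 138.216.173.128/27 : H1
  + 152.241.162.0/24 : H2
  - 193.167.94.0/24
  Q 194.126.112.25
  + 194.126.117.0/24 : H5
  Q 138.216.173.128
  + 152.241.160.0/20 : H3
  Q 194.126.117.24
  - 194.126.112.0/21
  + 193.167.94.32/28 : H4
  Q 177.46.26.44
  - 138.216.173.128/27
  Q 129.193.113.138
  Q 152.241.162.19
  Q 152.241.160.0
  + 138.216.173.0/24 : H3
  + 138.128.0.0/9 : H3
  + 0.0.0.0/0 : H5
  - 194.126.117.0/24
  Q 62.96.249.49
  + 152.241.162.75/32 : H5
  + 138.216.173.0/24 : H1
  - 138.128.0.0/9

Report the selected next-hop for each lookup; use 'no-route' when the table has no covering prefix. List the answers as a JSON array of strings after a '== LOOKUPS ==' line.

Apply in order:
  add 152.241.162.75/32 -> H3 at depth 32
  - 152.241.162.75/32 clear@32
  add 128.0.0.0/1 -> H1 at depth 1
  add 152.240.0.0/12 -> H1 at depth 12
  lookup 75.195.29.252: bits ε walk d0:- -> no-route
  lookup 69.96.2.204: bits ε walk d0:- -> no-route
  add 193.167.94.0/24 -> H2 at depth 24
  add 194.126.112.0/21 -> H1 at depth 21
  lookup 82.212.111.57: bits ε walk d0:- -> no-route
  add 0.0.0.0/0 -> H2 at depth 0
  add 152.240.0.0/14 -> H4 at depth 14
  lookup 152.240.12.135: bits 100110001111000 walk d0:H2→d1:H1→d2:-→d3:-→d4:-→d5:-→d6:-→d7:-→d8:-→d9:-→d10:-→d11:-→d12:H1→d13:-→d14:H4→d15:- -> H4
  add 138.216.173.128/27 -> H1 at depth 27
  add 152.241.162.0/24 -> H2 at depth 24
  - 193.167.94.0/24 clear@24
  lookup 194.126.112.25: bits 110000100111111001110 walk d0:H2→d1:H1→d2:-→d3:-→d4:-→d5:-→d6:-→d7:-→d8:-→d9:-→d10:-→d11:-→d12:-→d13:-→d14:-→d15:-→d16:-→d17:-→d18:-→d19:-→d20:-→d21:H1 -> H1
  add 194.126.117.0/24 -> H5 at depth 24
  lookup 138.216.173.128: bits 100010101101100010101101100 walk d0:H2→d1:H1→d2:-→d3:-→d4:-→d5:-→d6:-→d7:-→d8:-→d9:-→d10:-→d11:-→d12:-→d13:-→d14:-→d15:-→d16:-→d17:-→d18:-→d19:-→d20:-→d21:-→d22:-→d23:-→d24:-→d25:-→d26:-→d27:H1 -> H1
  add 152.241.160.0/20 -> H3 at depth 20
  lookup 194.126.117.24: bits 110000100111111001110101 walk d0:H2→d1:H1→d2:-→d3:-→d4:-→d5:-→d6:-→d7:-→d8:-→d9:-→d10:-→d11:-→d12:-→d13:-→d14:-→d15:-→d16:-→d17:-→d18:-→d19:-→d20:-→d21:H1→d22:-→d23:-→d24:H5 -> H5
  - 194.126.112.0/21 clear@21
  add 193.167.94.32/28 -> H4 at depth 28
  lookup 177.46.26.44: bits 10 walk d0:H2→d1:H1→d2:- -> H1
  - 138.216.173.128/27 clear@27
  lookup 129.193.113.138: bits 1000 walk d0:H2→d1:H1→d2:-→d3:-→d4:- -> H1
  lookup 152.241.162.19: bits 1001100011110001101000100 walk d0:H2→d1:H1→d2:-→d3:-→d4:-→d5:-→d6:-→d7:-→d8:-→d9:-→d10:-→d11:-→d12:H1→d13:-→d14:H4→d15:-→d16:-→d17:-→d18:-→d19:-→d20:H3→d21:-→d22:-→d23:-→d24:H2→d25:- -> H2
  lookup 152.241.160.0: bits 1001100011110001101000 walk d0:H2→d1:H1→d2:-→d3:-→d4:-→d5:-→d6:-→d7:-→d8:-→d9:-→d10:-→d11:-→d12:H1→d13:-→d14:H4→d15:-→d16:-→d17:-→d18:-→d19:-→d20:H3→d21:-→d22:- -> H3
  add 138.216.173.0/24 -> H3 at depth 24
  add 138.128.0.0/9 -> H3 at depth 9
  add 0.0.0.0/0 -> H5 at depth 0
  - 194.126.117.0/24 clear@24
  lookup 62.96.249.49: bits ε walk d0:H5 -> H5
  add 152.241.162.75/32 -> H5 at depth 32
  add 138.216.173.0/24 -> H1 at depth 24
  - 138.128.0.0/9 clear@9

== LOOKUPS ==
["no-route","no-route","no-route","H4","H1","H1","H5","H1","H1","H2","H3","H5"]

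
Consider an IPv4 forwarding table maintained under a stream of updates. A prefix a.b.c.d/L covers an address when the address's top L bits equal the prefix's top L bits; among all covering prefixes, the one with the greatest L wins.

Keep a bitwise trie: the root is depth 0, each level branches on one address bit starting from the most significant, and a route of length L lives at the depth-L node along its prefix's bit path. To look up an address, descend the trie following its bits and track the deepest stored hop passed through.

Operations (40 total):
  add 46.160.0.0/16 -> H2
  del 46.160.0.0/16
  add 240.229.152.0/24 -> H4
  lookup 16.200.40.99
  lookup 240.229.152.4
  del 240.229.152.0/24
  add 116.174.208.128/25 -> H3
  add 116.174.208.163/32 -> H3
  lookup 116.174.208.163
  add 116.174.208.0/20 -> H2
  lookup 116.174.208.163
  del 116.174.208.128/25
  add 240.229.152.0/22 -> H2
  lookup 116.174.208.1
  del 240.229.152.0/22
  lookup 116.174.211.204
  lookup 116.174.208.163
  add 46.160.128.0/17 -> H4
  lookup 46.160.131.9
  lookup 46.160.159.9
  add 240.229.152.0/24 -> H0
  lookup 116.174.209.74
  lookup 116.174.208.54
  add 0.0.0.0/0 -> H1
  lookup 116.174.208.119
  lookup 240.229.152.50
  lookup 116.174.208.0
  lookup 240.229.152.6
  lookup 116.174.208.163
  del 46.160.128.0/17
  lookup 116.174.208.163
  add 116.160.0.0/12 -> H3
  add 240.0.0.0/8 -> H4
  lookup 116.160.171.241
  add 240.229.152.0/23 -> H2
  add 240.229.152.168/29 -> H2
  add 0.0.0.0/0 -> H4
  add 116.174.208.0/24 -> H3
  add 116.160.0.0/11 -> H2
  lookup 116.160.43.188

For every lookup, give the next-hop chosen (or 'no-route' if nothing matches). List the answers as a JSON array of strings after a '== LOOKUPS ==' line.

Trace:
  + 46.160.0.0/16 (H2) depth=16
  - 46.160.0.0/16 clear@16
  + 240.229.152.0/24 (H4) depth=24
  Q 16.200.40.99: descend 00 ; hops seen [∅] ; pick no-route
  Q 240.229.152.4: descend 111100001110010110011000 ; hops seen [H4] ; pick H4
  - 240.229.152.0/24 clear@24
  + 116.174.208.128/25 (H3) depth=25
  + 116.174.208.163/32 (H3) depth=32
  Q 116.174.208.163: descend 01110100101011101101000010100011 ; hops seen [H3,H3] ; pick H3
  + 116.174.208.0/20 (H2) depth=20
  Q 116.174.208.163: descend 01110100101011101101000010100011 ; hops seen [H2,H3,H3] ; pick H3
  - 116.174.208.128/25 clear@25
  + 240.229.152.0/22 (H2) depth=22
  Q 116.174.208.1: descend 011101001010111011010000 ; hops seen [H2] ; pick H2
  - 240.229.152.0/22 clear@22
  Q 116.174.211.204: descend 0111010010101110110100 ; hops seen [H2] ; pick H2
  Q 116.174.208.163: descend 01110100101011101101000010100011 ; hops seen [H2,H3] ; pick H3
  + 46.160.128.0/17 (H4) depth=17
  Q 46.160.131.9: descend 00101110101000001 ; hops seen [H4] ; pick H4
  Q 46.160.159.9: descend 00101110101000001 ; hops seen [H4] ; pick H4
  + 240.229.152.0/24 (H0) depth=24
  Q 116.174.209.74: descend 01110100101011101101000 ; hops seen [H2] ; pick H2
  Q 116.174.208.54: descend 011101001010111011010000 ; hops seen [H2] ; pick H2
  + 0.0.0.0/0 (H1) depth=0
  Q 116.174.208.119: descend 011101001010111011010000 ; hops seen [H1,H2] ; pick H2
  Q 240.229.152.50: descend 111100001110010110011000 ; hops seen [H1,H0] ; pick H0
  Q 116.174.208.0: descend 011101001010111011010000 ; hops seen [H1,H2] ; pick H2
  Q 240.229.152.6: descend 111100001110010110011000 ; hops seen [H1,H0] ; pick H0
  Q 116.174.208.163: descend 01110100101011101101000010100011 ; hops seen [H1,H2,H3] ; pick H3
  - 46.160.128.0/17 clear@17
  Q 116.174.208.163: descend 01110100101011101101000010100011 ; hops seen [H1,H2,H3] ; pick H3
  + 116.160.0.0/12 (H3) depth=12
  + 240.0.0.0/8 (H4) depth=8
  Q 116.160.171.241: descend 011101001010 ; hops seen [H1,H3] ; pick H3
  + 240.229.152.0/23 (H2) depth=23
  + 240.229.152.168/29 (H2) depth=29
  + 0.0.0.0/0 (H4) depth=0
  + 116.174.208.0/24 (H3) depth=24
  + 116.160.0.0/11 (H2) depth=11
  Q 116.160.43.188: descend 011101001010 ; hops seen [H4,H2,H3] ; pick H3

== LOOKUPS ==
["no-route","H4","H3","H3","H2","H2","H3","H4","H4","H2","H2","H2","H0","H2","H0","H3","H3","H3","H3"]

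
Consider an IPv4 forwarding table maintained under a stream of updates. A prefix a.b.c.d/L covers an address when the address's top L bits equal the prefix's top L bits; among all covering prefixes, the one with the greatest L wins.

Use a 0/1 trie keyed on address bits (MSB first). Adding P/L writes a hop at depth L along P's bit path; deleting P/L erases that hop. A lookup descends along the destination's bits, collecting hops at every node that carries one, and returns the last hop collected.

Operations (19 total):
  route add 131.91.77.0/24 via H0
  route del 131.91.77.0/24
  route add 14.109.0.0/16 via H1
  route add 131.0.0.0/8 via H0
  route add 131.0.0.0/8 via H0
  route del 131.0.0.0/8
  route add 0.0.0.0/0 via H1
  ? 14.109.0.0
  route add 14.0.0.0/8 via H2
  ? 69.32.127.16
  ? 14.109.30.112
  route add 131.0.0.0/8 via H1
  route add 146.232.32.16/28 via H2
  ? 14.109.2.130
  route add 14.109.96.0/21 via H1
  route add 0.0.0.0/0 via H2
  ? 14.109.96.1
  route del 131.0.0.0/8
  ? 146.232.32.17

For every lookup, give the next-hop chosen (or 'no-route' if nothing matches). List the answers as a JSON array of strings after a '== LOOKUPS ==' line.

Process each operation:
  add 131.91.77.0/24 -> H0 at depth 24
  - 131.91.77.0/24 clear@24
  add 14.109.0.0/16 -> H1 at depth 16
  add 131.0.0.0/8 -> H0 at depth 8
  add 131.0.0.0/8 -> H0 at depth 8
  - 131.0.0.0/8 clear@8
  add 0.0.0.0/0 -> H1 at depth 0
  Q 14.109.0.0: descend 0000111001101101 ; hops seen [H1,H1] ; pick H1
  add 14.0.0.0/8 -> H2 at depth 8
  Q 69.32.127.16: descend 0 ; hops seen [H1] ; pick H1
  Q 14.109.30.112: descend 0000111001101101 ; hops seen [H1,H2,H1] ; pick H1
  add 131.0.0.0/8 -> H1 at depth 8
  add 146.232.32.16/28 -> H2 at depth 28
  Q 14.109.2.130: descend 0000111001101101 ; hops seen [H1,H2,H1] ; pick H1
  add 14.109.96.0/21 -> H1 at depth 21
  add 0.0.0.0/0 -> H2 at depth 0
  Q 14.109.96.1: descend 000011100110110101100 ; hops seen [H2,H2,H1,H1] ; pick H1
  - 131.0.0.0/8 clear@8
  Q 146.232.32.17: descend 1001001011101000001000000001 ; hops seen [H2,H2] ; pick H2

== LOOKUPS ==
["H1","H1","H1","H1","H1","H2"]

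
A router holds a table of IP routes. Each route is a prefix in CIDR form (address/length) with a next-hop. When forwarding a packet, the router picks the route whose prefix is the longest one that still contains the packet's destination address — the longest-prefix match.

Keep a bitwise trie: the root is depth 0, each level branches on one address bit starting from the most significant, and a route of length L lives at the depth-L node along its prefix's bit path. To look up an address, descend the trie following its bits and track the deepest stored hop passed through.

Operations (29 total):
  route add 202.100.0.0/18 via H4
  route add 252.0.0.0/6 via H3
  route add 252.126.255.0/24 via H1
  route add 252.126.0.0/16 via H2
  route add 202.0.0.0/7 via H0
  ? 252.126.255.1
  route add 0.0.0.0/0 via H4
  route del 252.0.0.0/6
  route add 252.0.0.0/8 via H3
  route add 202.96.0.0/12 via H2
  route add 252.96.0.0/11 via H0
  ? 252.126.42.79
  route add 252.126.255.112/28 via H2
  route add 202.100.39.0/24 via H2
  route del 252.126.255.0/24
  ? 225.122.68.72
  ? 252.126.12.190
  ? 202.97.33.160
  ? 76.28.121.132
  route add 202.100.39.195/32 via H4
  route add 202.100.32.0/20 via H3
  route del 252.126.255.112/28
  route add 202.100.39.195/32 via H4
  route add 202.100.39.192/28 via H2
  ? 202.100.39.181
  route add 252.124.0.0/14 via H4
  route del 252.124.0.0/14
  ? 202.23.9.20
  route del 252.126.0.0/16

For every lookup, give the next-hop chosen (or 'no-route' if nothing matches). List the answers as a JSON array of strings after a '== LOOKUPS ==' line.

Process each operation:
  + 202.100.0.0/18 (H4) depth=18
  + 252.0.0.0/6 (H3) depth=6
  + 252.126.255.0/24 (H1) depth=24
  + 252.126.0.0/16 (H2) depth=16
  + 202.0.0.0/7 (H0) depth=7
  lookup 252.126.255.1: bits 111111000111111011111111 walk d0:-→d1:-→d2:-→d3:-→d4:-→d5:-→d6:H3→d7:-→d8:-→d9:-→d10:-→d11:-→d12:-→d13:-→d14:-→d15:-→d16:H2→d17:-→d18:-→d19:-→d20:-→d21:-→d22:-→d23:-→d24:H1 -> H1
  + 0.0.0.0/0 (H4) depth=0
  - 252.0.0.0/6 clear@6
  + 252.0.0.0/8 (H3) depth=8
  + 202.96.0.0/12 (H2) depth=12
  + 252.96.0.0/11 (H0) depth=11
  lookup 252.126.42.79: bits 1111110001111110 walk d0:H4→d1:-→d2:-→d3:-→d4:-→d5:-→d6:-→d7:-→d8:H3→d9:-→d10:-→d11:H0→d12:-→d13:-→d14:-→d15:-→d16:H2 -> H2
  + 252.126.255.112/28 (H2) depth=28
  + 202.100.39.0/24 (H2) depth=24
  - 252.126.255.0/24 clear@24
  lookup 225.122.68.72: bits 111 walk d0:H4→d1:-→d2:-→d3:- -> H4
  lookup 252.126.12.190: bits 1111110001111110 walk d0:H4→d1:-→d2:-→d3:-→d4:-→d5:-→d6:-→d7:-→d8:H3→d9:-→d10:-→d11:H0→d12:-→d13:-→d14:-→d15:-→d16:H2 -> H2
  lookup 202.97.33.160: bits 1100101001100 walk d0:H4→d1:-→d2:-→d3:-→d4:-→d5:-→d6:-→d7:H0→d8:-→d9:-→d10:-→d11:-→d12:H2→d13:- -> H2
  lookup 76.28.121.132: bits ε walk d0:H4 -> H4
  + 202.100.39.195/32 (H4) depth=32
  + 202.100.32.0/20 (H3) depth=20
  - 252.126.255.112/28 clear@28
  + 202.100.39.195/32 (H4) depth=32
  + 202.100.39.192/28 (H2) depth=28
  lookup 202.100.39.181: bits 1100101001100100001001111 walk d0:H4→d1:-→d2:-→d3:-→d4:-→d5:-→d6:-→d7:H0→d8:-→d9:-→d10:-→d11:-→d12:H2→d13:-→d14:-→d15:-→d16:-→d17:-→d18:H4→d19:-→d20:H3→d21:-→d22:-→d23:-→d24:H2→d25:- -> H2
  + 252.124.0.0/14 (H4) depth=14
  - 252.124.0.0/14 clear@14
  lookup 202.23.9.20: bits 110010100 walk d0:H4→d1:-→d2:-→d3:-→d4:-→d5:-→d6:-→d7:H0→d8:-→d9:- -> H0
  - 252.126.0.0/16 clear@16

== LOOKUPS ==
["H1","H2","H4","H2","H2","H4","H2","H0"]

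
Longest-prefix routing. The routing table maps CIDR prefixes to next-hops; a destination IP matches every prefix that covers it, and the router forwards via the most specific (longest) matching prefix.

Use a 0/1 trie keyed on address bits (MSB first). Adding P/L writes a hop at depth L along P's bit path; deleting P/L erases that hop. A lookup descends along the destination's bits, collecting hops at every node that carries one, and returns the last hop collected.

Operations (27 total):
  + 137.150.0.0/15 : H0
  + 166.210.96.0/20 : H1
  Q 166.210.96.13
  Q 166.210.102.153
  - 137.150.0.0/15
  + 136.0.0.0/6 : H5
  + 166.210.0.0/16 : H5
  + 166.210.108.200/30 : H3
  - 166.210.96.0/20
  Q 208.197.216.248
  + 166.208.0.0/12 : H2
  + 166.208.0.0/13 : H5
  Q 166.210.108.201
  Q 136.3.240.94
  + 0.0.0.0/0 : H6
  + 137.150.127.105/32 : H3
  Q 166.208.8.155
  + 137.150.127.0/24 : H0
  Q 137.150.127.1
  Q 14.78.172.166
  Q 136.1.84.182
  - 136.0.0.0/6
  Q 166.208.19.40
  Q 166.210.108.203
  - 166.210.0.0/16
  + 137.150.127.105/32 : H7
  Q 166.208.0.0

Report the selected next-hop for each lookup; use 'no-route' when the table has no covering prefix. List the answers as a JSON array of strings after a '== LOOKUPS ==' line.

Apply in order:
  add 137.150.0.0/15 -> H0 at depth 15
  add 166.210.96.0/20 -> H1 at depth 20
  ? 166.210.96.13  path d0:-→d1:-→d2:-→d3:-→d4:-→d5:-→d6:-→d7:-→d8:-→d9:-→d10:-→d11:-→d12:-→d13:-→d14:-→d15:-→d16:-→d17:-→d18:-→d19:-→d20:H1  best=H1
  ? 166.210.102.153  path d0:-→d1:-→d2:-→d3:-→d4:-→d5:-→d6:-→d7:-→d8:-→d9:-→d10:-→d11:-→d12:-→d13:-→d14:-→d15:-→d16:-→d17:-→d18:-→d19:-→d20:H1  best=H1
  - 137.150.0.0/15 clear@15
  add 136.0.0.0/6 -> H5 at depth 6
  add 166.210.0.0/16 -> H5 at depth 16
  add 166.210.108.200/30 -> H3 at depth 30
  - 166.210.96.0/20 clear@20
  ? 208.197.216.248  path d0:-→d1:-  best=no-route
  add 166.208.0.0/12 -> H2 at depth 12
  add 166.208.0.0/13 -> H5 at depth 13
  ? 166.210.108.201  path d0:-→d1:-→d2:-→d3:-→d4:-→d5:-→d6:-→d7:-→d8:-→d9:-→d10:-→d11:-→d12:H2→d13:H5→d14:-→d15:-→d16:H5→d17:-→d18:-→d19:-→d20:-→d21:-→d22:-→d23:-→d24:-→d25:-→d26:-→d27:-→d28:-→d29:-→d30:H3  best=H3
  ? 136.3.240.94  path d0:-→d1:-→d2:-→d3:-→d4:-→d5:-→d6:H5→d7:-  best=H5
  add 0.0.0.0/0 -> H6 at depth 0
  add 137.150.127.105/32 -> H3 at depth 32
  ? 166.208.8.155  path d0:H6→d1:-→d2:-→d3:-→d4:-→d5:-→d6:-→d7:-→d8:-→d9:-→d10:-→d11:-→d12:H2→d13:H5→d14:-  best=H5
  add 137.150.127.0/24 -> H0 at depth 24
  ? 137.150.127.1  path d0:H6→d1:-→d2:-→d3:-→d4:-→d5:-→d6:H5→d7:-→d8:-→d9:-→d10:-→d11:-→d12:-→d13:-→d14:-→d15:-→d16:-→d17:-→d18:-→d19:-→d20:-→d21:-→d22:-→d23:-→d24:H0→d25:-  best=H0
  ? 14.78.172.166  path d0:H6  best=H6
  ? 136.1.84.182  path d0:H6→d1:-→d2:-→d3:-→d4:-→d5:-→d6:H5→d7:-  best=H5
  - 136.0.0.0/6 clear@6
  ? 166.208.19.40  path d0:H6→d1:-→d2:-→d3:-→d4:-→d5:-→d6:-→d7:-→d8:-→d9:-→d10:-→d11:-→d12:H2→d13:H5→d14:-  best=H5
  ? 166.210.108.203  path d0:H6→d1:-→d2:-→d3:-→d4:-→d5:-→d6:-→d7:-→d8:-→d9:-→d10:-→d11:-→d12:H2→d13:H5→d14:-→d15:-→d16:H5→d17:-→d18:-→d19:-→d20:-→d21:-→d22:-→d23:-→d24:-→d25:-→d26:-→d27:-→d28:-→d29:-→d30:H3  best=H3
  - 166.210.0.0/16 clear@16
  add 137.150.127.105/32 -> H7 at depth 32
  ? 166.208.0.0  path d0:H6→d1:-→d2:-→d3:-→d4:-→d5:-→d6:-→d7:-→d8:-→d9:-→d10:-→d11:-→d12:H2→d13:H5→d14:-  best=H5

== LOOKUPS ==
["H1","H1","no-route","H3","H5","H5","H0","H6","H5","H5","H3","H5"]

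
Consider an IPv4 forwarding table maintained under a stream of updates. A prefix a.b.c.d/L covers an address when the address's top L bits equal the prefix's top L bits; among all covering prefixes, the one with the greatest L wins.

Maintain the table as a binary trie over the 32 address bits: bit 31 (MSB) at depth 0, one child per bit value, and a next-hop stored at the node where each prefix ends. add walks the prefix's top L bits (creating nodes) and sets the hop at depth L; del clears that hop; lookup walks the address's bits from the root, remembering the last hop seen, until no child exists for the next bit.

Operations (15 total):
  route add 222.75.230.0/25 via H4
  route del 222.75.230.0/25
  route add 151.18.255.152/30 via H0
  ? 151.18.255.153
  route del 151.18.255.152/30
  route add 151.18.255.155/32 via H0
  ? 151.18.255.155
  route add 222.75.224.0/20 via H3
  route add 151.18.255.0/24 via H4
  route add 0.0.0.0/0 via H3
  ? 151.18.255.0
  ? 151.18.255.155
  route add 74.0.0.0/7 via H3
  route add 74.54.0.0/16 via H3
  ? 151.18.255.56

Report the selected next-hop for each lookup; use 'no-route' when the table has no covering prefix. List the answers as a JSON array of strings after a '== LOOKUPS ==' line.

Trace:
  add 222.75.230.0/25 -> H4 at depth 25
  del 222.75.230.0/25 (clear depth 25)
  add 151.18.255.152/30 -> H0 at depth 30
  lookup 151.18.255.153: bits 100101110001001011111111100110 walk d0:-→d1:-→d2:-→d3:-→d4:-→d5:-→d6:-→d7:-→d8:-→d9:-→d10:-→d11:-→d12:-→d13:-→d14:-→d15:-→d16:-→d17:-→d18:-→d19:-→d20:-→d21:-→d22:-→d23:-→d24:-→d25:-→d26:-→d27:-→d28:-→d29:-→d30:H0 -> H0
  del 151.18.255.152/30 (clear depth 30)
  add 151.18.255.155/32 -> H0 at depth 32
  lookup 151.18.255.155: bits 10010111000100101111111110011011 walk d0:-→d1:-→d2:-→d3:-→d4:-→d5:-→d6:-→d7:-→d8:-→d9:-→d10:-→d11:-→d12:-→d13:-→d14:-→d15:-→d16:-→d17:-→d18:-→d19:-→d20:-→d21:-→d22:-→d23:-→d24:-→d25:-→d26:-→d27:-→d28:-→d29:-→d30:-→d31:-→d32:H0 -> H0
  add 222.75.224.0/20 -> H3 at depth 20
  add 151.18.255.0/24 -> H4 at depth 24
  add 0.0.0.0/0 -> H3 at depth 0
  lookup 151.18.255.0: bits 100101110001001011111111 walk d0:H3→d1:-→d2:-→d3:-→d4:-→d5:-→d6:-→d7:-→d8:-→d9:-→d10:-→d11:-→d12:-→d13:-→d14:-→d15:-→d16:-→d17:-→d18:-→d19:-→d20:-→d21:-→d22:-→d23:-→d24:H4 -> H4
  lookup 151.18.255.155: bits 10010111000100101111111110011011 walk d0:H3→d1:-→d2:-→d3:-→d4:-→d5:-→d6:-→d7:-→d8:-→d9:-→d10:-→d11:-→d12:-→d13:-→d14:-→d15:-→d16:-→d17:-→d18:-→d19:-→d20:-→d21:-→d22:-→d23:-→d24:H4→d25:-→d26:-→d27:-→d28:-→d29:-→d30:-→d31:-→d32:H0 -> H0
  add 74.0.0.0/7 -> H3 at depth 7
  add 74.54.0.0/16 -> H3 at depth 16
  lookup 151.18.255.56: bits 100101110001001011111111 walk d0:H3→d1:-→d2:-→d3:-→d4:-→d5:-→d6:-→d7:-→d8:-→d9:-→d10:-→d11:-→d12:-→d13:-→d14:-→d15:-→d16:-→d17:-→d18:-→d19:-→d20:-→d21:-→d22:-→d23:-→d24:H4 -> H4

== LOOKUPS ==
["H0","H0","H4","H0","H4"]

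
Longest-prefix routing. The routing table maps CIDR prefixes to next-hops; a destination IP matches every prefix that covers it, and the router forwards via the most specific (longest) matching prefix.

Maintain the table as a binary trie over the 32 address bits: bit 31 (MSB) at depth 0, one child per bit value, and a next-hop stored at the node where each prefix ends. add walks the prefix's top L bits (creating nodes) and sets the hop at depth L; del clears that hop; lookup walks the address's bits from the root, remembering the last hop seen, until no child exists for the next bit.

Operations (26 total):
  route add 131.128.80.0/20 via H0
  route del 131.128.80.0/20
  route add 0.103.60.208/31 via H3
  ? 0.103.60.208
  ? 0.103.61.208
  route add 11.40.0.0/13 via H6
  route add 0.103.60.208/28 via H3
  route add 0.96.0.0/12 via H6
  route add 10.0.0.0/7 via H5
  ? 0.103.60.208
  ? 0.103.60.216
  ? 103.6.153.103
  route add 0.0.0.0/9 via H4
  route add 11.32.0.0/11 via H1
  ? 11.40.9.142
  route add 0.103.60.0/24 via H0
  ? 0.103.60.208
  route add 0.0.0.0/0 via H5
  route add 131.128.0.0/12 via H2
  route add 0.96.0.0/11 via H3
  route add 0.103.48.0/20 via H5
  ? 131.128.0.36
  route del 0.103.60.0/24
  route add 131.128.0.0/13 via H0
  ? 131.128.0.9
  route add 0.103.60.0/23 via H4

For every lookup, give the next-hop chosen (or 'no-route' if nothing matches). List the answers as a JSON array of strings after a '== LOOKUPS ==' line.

Apply in order:
  add 131.128.80.0/20 -> H0 at depth 20
  - 131.128.80.0/20 clear@20
  add 0.103.60.208/31 -> H3 at depth 31
  Q 0.103.60.208: descend 0000000001100111001111001101000 ; hops seen [H3] ; pick H3
  Q 0.103.61.208: descend 00000000011001110011110 ; hops seen [∅] ; pick no-route
  add 11.40.0.0/13 -> H6 at depth 13
  add 0.103.60.208/28 -> H3 at depth 28
  add 0.96.0.0/12 -> H6 at depth 12
  add 10.0.0.0/7 -> H5 at depth 7
  Q 0.103.60.208: descend 0000000001100111001111001101000 ; hops seen [H6,H3,H3] ; pick H3
  Q 0.103.60.216: descend 0000000001100111001111001101 ; hops seen [H6,H3] ; pick H3
  Q 103.6.153.103: descend 0 ; hops seen [∅] ; pick no-route
  add 0.0.0.0/9 -> H4 at depth 9
  add 11.32.0.0/11 -> H1 at depth 11
  Q 11.40.9.142: descend 0000101100101 ; hops seen [H5,H1,H6] ; pick H6
  add 0.103.60.0/24 -> H0 at depth 24
  Q 0.103.60.208: descend 0000000001100111001111001101000 ; hops seen [H4,H6,H0,H3,H3] ; pick H3
  add 0.0.0.0/0 -> H5 at depth 0
  add 131.128.0.0/12 -> H2 at depth 12
  add 0.96.0.0/11 -> H3 at depth 11
  add 0.103.48.0/20 -> H5 at depth 20
  Q 131.128.0.36: descend 10000011100000000 ; hops seen [H5,H2] ; pick H2
  - 0.103.60.0/24 clear@24
  add 131.128.0.0/13 -> H0 at depth 13
  Q 131.128.0.9: descend 10000011100000000 ; hops seen [H5,H2,H0] ; pick H0
  add 0.103.60.0/23 -> H4 at depth 23

== LOOKUPS ==
["H3","no-route","H3","H3","no-route","H6","H3","H2","H0"]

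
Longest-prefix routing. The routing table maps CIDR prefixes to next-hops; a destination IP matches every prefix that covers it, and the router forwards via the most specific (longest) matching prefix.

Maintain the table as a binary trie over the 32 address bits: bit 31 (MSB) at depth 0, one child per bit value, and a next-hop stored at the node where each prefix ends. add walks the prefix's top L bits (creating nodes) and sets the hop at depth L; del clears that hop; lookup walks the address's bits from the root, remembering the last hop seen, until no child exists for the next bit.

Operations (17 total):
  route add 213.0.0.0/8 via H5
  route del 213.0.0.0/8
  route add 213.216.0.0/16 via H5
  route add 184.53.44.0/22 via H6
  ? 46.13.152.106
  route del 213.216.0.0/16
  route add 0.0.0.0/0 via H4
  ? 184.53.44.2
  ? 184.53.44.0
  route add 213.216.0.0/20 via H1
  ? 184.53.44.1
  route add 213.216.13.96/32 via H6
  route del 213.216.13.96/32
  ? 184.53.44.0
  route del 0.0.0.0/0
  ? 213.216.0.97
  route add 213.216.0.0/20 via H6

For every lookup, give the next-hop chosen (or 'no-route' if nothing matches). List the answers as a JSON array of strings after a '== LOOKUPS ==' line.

Process each operation:
  add 213.0.0.0/8 -> H5 at depth 8
  del 213.0.0.0/8 (clear depth 8)
  add 213.216.0.0/16 -> H5 at depth 16
  add 184.53.44.0/22 -> H6 at depth 22
  Q 46.13.152.106: descend ε ; hops seen [∅] ; pick no-route
  del 213.216.0.0/16 (clear depth 16)
  add 0.0.0.0/0 -> H4 at depth 0
  Q 184.53.44.2: descend 1011100000110101001011 ; hops seen [H4,H6] ; pick H6
  Q 184.53.44.0: descend 1011100000110101001011 ; hops seen [H4,H6] ; pick H6
  add 213.216.0.0/20 -> H1 at depth 20
  Q 184.53.44.1: descend 1011100000110101001011 ; hops seen [H4,H6] ; pick H6
  add 213.216.13.96/32 -> H6 at depth 32
  del 213.216.13.96/32 (clear depth 32)
  Q 184.53.44.0: descend 1011100000110101001011 ; hops seen [H4,H6] ; pick H6
  del 0.0.0.0/0 (clear depth 0)
  Q 213.216.0.97: descend 11010101110110000000 ; hops seen [H1] ; pick H1
  add 213.216.0.0/20 -> H6 at depth 20

== LOOKUPS ==
["no-route","H6","H6","H6","H6","H1"]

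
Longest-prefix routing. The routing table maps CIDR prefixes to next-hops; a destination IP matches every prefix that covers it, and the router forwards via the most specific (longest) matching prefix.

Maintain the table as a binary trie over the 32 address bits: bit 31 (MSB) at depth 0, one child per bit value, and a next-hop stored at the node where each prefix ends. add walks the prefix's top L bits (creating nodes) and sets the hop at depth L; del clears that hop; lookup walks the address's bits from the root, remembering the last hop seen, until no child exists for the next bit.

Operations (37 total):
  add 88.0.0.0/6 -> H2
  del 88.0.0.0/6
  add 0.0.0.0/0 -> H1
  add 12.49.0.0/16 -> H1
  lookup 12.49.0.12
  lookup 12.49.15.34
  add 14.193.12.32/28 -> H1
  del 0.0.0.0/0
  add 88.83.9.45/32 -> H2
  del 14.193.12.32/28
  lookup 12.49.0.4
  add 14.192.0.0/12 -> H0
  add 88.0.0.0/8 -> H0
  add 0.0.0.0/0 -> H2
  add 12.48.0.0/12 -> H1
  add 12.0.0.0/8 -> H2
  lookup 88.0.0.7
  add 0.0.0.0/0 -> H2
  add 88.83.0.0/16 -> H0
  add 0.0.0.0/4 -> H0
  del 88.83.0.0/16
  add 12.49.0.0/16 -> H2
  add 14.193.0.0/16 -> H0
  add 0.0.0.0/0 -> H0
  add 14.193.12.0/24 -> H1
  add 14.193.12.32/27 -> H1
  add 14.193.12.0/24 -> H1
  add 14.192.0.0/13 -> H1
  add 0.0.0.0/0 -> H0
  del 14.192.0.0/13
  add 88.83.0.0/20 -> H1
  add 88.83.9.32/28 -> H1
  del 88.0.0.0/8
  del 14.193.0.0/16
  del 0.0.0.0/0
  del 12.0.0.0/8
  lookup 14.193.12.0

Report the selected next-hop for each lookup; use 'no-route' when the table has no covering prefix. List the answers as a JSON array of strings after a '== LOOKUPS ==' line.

Apply in order:
  add 88.0.0.0/6 -> H2 at depth 6
  del 88.0.0.0/6 (clear depth 6)
  add 0.0.0.0/0 -> H1 at depth 0
  add 12.49.0.0/16 -> H1 at depth 16
  Q 12.49.0.12: descend 0000110000110001 ; hops seen [H1,H1] ; pick H1
  Q 12.49.15.34: descend 0000110000110001 ; hops seen [H1,H1] ; pick H1
  add 14.193.12.32/28 -> H1 at depth 28
  del 0.0.0.0/0 (clear depth 0)
  add 88.83.9.45/32 -> H2 at depth 32
  del 14.193.12.32/28 (clear depth 28)
  Q 12.49.0.4: descend 0000110000110001 ; hops seen [H1] ; pick H1
  add 14.192.0.0/12 -> H0 at depth 12
  add 88.0.0.0/8 -> H0 at depth 8
  add 0.0.0.0/0 -> H2 at depth 0
  add 12.48.0.0/12 -> H1 at depth 12
  add 12.0.0.0/8 -> H2 at depth 8
  Q 88.0.0.7: descend 010110000 ; hops seen [H2,H0] ; pick H0
  add 0.0.0.0/0 -> H2 at depth 0
  add 88.83.0.0/16 -> H0 at depth 16
  add 0.0.0.0/4 -> H0 at depth 4
  del 88.83.0.0/16 (clear depth 16)
  add 12.49.0.0/16 -> H2 at depth 16
  add 14.193.0.0/16 -> H0 at depth 16
  add 0.0.0.0/0 -> H0 at depth 0
  add 14.193.12.0/24 -> H1 at depth 24
  add 14.193.12.32/27 -> H1 at depth 27
  add 14.193.12.0/24 -> H1 at depth 24
  add 14.192.0.0/13 -> H1 at depth 13
  add 0.0.0.0/0 -> H0 at depth 0
  del 14.192.0.0/13 (clear depth 13)
  add 88.83.0.0/20 -> H1 at depth 20
  add 88.83.9.32/28 -> H1 at depth 28
  del 88.0.0.0/8 (clear depth 8)
  del 14.193.0.0/16 (clear depth 16)
  del 0.0.0.0/0 (clear depth 0)
  del 12.0.0.0/8 (clear depth 8)
  Q 14.193.12.0: descend 00001110110000010000110000 ; hops seen [H0,H0,H1] ; pick H1

== LOOKUPS ==
["H1","H1","H1","H0","H1"]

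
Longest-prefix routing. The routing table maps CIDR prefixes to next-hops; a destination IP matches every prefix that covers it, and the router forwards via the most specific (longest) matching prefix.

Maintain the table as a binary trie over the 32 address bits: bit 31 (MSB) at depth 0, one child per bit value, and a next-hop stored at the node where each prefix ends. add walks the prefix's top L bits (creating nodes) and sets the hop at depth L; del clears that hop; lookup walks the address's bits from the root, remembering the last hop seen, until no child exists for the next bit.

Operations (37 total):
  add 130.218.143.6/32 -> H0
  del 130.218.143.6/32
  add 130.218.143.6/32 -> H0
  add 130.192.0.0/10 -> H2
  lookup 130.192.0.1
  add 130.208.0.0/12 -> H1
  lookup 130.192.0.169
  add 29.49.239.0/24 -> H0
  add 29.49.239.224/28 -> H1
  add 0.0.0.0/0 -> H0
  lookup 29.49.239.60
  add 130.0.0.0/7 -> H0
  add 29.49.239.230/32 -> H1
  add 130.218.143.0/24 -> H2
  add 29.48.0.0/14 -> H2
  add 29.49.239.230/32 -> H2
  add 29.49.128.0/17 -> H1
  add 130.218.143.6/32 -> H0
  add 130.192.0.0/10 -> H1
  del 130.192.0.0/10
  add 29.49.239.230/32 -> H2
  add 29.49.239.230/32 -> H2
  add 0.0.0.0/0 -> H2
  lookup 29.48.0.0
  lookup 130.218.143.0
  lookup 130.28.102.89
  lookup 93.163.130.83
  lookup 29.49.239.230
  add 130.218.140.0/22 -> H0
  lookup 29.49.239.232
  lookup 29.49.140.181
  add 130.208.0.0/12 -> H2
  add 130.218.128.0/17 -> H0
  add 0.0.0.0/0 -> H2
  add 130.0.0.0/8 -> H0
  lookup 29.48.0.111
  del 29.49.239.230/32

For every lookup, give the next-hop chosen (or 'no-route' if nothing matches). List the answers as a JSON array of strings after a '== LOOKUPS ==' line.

Apply in order:
  add 130.218.143.6/32 -> H0 at depth 32
  del 130.218.143.6/32 (clear depth 32)
  add 130.218.143.6/32 -> H0 at depth 32
  add 130.192.0.0/10 -> H2 at depth 10
  Q 130.192.0.1: descend 10000010110 ; hops seen [H2] ; pick H2
  add 130.208.0.0/12 -> H1 at depth 12
  Q 130.192.0.169: descend 10000010110 ; hops seen [H2] ; pick H2
  add 29.49.239.0/24 -> H0 at depth 24
  add 29.49.239.224/28 -> H1 at depth 28
  add 0.0.0.0/0 -> H0 at depth 0
  Q 29.49.239.60: descend 000111010011000111101111 ; hops seen [H0,H0] ; pick H0
  add 130.0.0.0/7 -> H0 at depth 7
  add 29.49.239.230/32 -> H1 at depth 32
  add 130.218.143.0/24 -> H2 at depth 24
  add 29.48.0.0/14 -> H2 at depth 14
  add 29.49.239.230/32 -> H2 at depth 32
  add 29.49.128.0/17 -> H1 at depth 17
  add 130.218.143.6/32 -> H0 at depth 32
  add 130.192.0.0/10 -> H1 at depth 10
  del 130.192.0.0/10 (clear depth 10)
  add 29.49.239.230/32 -> H2 at depth 32
  add 29.49.239.230/32 -> H2 at depth 32
  add 0.0.0.0/0 -> H2 at depth 0
  Q 29.48.0.0: descend 000111010011000 ; hops seen [H2,H2] ; pick H2
  Q 130.218.143.0: descend 10000010110110101000111100000 ; hops seen [H2,H0,H1,H2] ; pick H2
  Q 130.28.102.89: descend 10000010 ; hops seen [H2,H0] ; pick H0
  Q 93.163.130.83: descend 0 ; hops seen [H2] ; pick H2
  Q 29.49.239.230: descend 00011101001100011110111111100110 ; hops seen [H2,H2,H1,H0,H1,H2] ; pick H2
  add 130.218.140.0/22 -> H0 at depth 22
  Q 29.49.239.232: descend 0001110100110001111011111110 ; hops seen [H2,H2,H1,H0,H1] ; pick H1
  Q 29.49.140.181: descend 00011101001100011 ; hops seen [H2,H2,H1] ; pick H1
  add 130.208.0.0/12 -> H2 at depth 12
  add 130.218.128.0/17 -> H0 at depth 17
  add 0.0.0.0/0 -> H2 at depth 0
  add 130.0.0.0/8 -> H0 at depth 8
  Q 29.48.0.111: descend 000111010011000 ; hops seen [H2,H2] ; pick H2
  del 29.49.239.230/32 (clear depth 32)

== LOOKUPS ==
["H2","H2","H0","H2","H2","H0","H2","H2","H1","H1","H2"]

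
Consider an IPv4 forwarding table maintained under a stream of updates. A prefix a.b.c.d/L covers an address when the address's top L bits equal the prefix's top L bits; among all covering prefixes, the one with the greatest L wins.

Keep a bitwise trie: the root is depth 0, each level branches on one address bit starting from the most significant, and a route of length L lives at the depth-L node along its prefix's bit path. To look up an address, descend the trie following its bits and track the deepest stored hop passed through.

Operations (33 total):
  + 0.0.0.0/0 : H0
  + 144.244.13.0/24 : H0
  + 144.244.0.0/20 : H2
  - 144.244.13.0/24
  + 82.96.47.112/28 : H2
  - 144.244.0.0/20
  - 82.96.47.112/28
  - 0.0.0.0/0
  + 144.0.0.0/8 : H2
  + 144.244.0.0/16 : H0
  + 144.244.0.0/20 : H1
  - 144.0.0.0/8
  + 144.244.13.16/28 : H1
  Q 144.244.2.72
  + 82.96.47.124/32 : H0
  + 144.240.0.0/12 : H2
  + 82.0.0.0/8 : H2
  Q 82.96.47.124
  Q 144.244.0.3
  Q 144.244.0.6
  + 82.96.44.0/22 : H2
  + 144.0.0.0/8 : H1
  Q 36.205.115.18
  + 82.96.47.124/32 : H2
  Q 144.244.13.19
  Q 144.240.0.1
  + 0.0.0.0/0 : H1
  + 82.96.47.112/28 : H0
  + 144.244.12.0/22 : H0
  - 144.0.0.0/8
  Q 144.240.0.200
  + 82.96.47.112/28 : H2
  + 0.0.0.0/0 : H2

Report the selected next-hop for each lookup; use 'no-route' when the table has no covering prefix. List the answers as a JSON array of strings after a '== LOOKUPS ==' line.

Process each operation:
  add 0.0.0.0/0 -> H0 at depth 0
  add 144.244.13.0/24 -> H0 at depth 24
  add 144.244.0.0/20 -> H2 at depth 20
  - 144.244.13.0/24 clear@24
  add 82.96.47.112/28 -> H2 at depth 28
  - 144.244.0.0/20 clear@20
  - 82.96.47.112/28 clear@28
  - 0.0.0.0/0 clear@0
  add 144.0.0.0/8 -> H2 at depth 8
  add 144.244.0.0/16 -> H0 at depth 16
  add 144.244.0.0/20 -> H1 at depth 20
  - 144.0.0.0/8 clear@8
  add 144.244.13.16/28 -> H1 at depth 28
  ? 144.244.2.72  path d0:-→d1:-→d2:-→d3:-→d4:-→d5:-→d6:-→d7:-→d8:-→d9:-→d10:-→d11:-→d12:-→d13:-→d14:-→d15:-→d16:H0→d17:-→d18:-→d19:-→d20:H1  best=H1
  add 82.96.47.124/32 -> H0 at depth 32
  add 144.240.0.0/12 -> H2 at depth 12
  add 82.0.0.0/8 -> H2 at depth 8
  ? 82.96.47.124  path d0:-→d1:-→d2:-→d3:-→d4:-→d5:-→d6:-→d7:-→d8:H2→d9:-→d10:-→d11:-→d12:-→d13:-→d14:-→d15:-→d16:-→d17:-→d18:-→d19:-→d20:-→d21:-→d22:-→d23:-→d24:-→d25:-→d26:-→d27:-→d28:-→d29:-→d30:-→d31:-→d32:H0  best=H0
  ? 144.244.0.3  path d0:-→d1:-→d2:-→d3:-→d4:-→d5:-→d6:-→d7:-→d8:-→d9:-→d10:-→d11:-→d12:H2→d13:-→d14:-→d15:-→d16:H0→d17:-→d18:-→d19:-→d20:H1  best=H1
  ? 144.244.0.6  path d0:-→d1:-→d2:-→d3:-→d4:-→d5:-→d6:-→d7:-→d8:-→d9:-→d10:-→d11:-→d12:H2→d13:-→d14:-→d15:-→d16:H0→d17:-→d18:-→d19:-→d20:H1  best=H1
  add 82.96.44.0/22 -> H2 at depth 22
  add 144.0.0.0/8 -> H1 at depth 8
  ? 36.205.115.18  path d0:-→d1:-  best=no-route
  add 82.96.47.124/32 -> H2 at depth 32
  ? 144.244.13.19  path d0:-→d1:-→d2:-→d3:-→d4:-→d5:-→d6:-→d7:-→d8:H1→d9:-→d10:-→d11:-→d12:H2→d13:-→d14:-→d15:-→d16:H0→d17:-→d18:-→d19:-→d20:H1→d21:-→d22:-→d23:-→d24:-→d25:-→d26:-→d27:-→d28:H1  best=H1
  ? 144.240.0.1  path d0:-→d1:-→d2:-→d3:-→d4:-→d5:-→d6:-→d7:-→d8:H1→d9:-→d10:-→d11:-→d12:H2→d13:-  best=H2
  add 0.0.0.0/0 -> H1 at depth 0
  add 82.96.47.112/28 -> H0 at depth 28
  add 144.244.12.0/22 -> H0 at depth 22
  - 144.0.0.0/8 clear@8
  ? 144.240.0.200  path d0:H1→d1:-→d2:-→d3:-→d4:-→d5:-→d6:-→d7:-→d8:-→d9:-→d10:-→d11:-→d12:H2→d13:-  best=H2
  add 82.96.47.112/28 -> H2 at depth 28
  add 0.0.0.0/0 -> H2 at depth 0

== LOOKUPS ==
["H1","H0","H1","H1","no-route","H1","H2","H2"]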